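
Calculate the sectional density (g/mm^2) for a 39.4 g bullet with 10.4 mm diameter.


SD = m/d^2 = 39.4/10.4^2 = 0.3643 g/mm^2

0.3643 g/mm^2


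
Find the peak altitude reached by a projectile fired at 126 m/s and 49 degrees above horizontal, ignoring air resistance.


H = (v0*sin(theta))^2 / (2g) = (126*sin(49°))^2 / (2*9.81) = 460.9 m

460.9 m


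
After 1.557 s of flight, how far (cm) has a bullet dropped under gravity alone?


drop = 0.5*g*t^2 = 0.5*9.81*1.557^2 = 11.8909 m ≈ 1189 cm

1189 cm


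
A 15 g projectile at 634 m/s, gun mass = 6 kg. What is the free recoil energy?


v_r = m_p*v_p/m_gun = 0.015*634/6 = 1.585 m/s, E_r = 0.5*m_gun*v_r^2 = 0.5*6*1.585^2 = 7.537 J

7.537 J


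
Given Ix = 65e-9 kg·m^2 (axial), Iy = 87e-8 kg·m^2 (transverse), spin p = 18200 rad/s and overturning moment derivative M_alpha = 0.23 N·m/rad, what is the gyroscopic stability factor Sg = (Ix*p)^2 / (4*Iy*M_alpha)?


Sg = Ix^2 * p^2 / (4 * Iy * M_alpha) = (65e-9)^2 * 18200^2 / (4 * 87e-8 * 0.23) = 1.748

1.748


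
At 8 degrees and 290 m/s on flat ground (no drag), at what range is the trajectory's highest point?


R = v0^2*sin(2*theta)/g = 290^2*sin(2*8°)/9.81 = 2363.01 m
apex_dist = R/2 = 2363.01/2 = 1182 m

1182 m


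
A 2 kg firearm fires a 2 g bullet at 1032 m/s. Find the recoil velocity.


v_recoil = m_p * v_p / m_gun = 0.002 * 1032 / 2 = 1.032 m/s

1.032 m/s


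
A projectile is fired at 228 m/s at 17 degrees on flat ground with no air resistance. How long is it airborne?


T = 2*v0*sin(theta)/g = 2*228*sin(17°)/9.81 = 13.59 s

13.59 s


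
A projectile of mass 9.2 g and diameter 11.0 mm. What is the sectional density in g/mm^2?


SD = m/d^2 = 9.2/11.0^2 = 0.07603 g/mm^2

0.07603 g/mm^2


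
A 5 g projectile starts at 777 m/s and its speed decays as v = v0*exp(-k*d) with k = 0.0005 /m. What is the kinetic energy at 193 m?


v = v0*exp(-k*d) = 777*exp(-0.0005*193) = 705.524 m/s
E = 0.5*m*v^2 = 0.5*0.005*705.524^2 = 1244 J

1244 J


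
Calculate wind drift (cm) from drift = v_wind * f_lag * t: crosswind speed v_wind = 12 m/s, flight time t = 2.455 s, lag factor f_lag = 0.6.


drift = v_wind * lag * t = 12 * 0.6 * 2.455 = 17.676 m ≈ 1768 cm

1768 cm


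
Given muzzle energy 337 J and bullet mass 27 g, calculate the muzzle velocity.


v = sqrt(2*E/m) = sqrt(2*337/0.027) = 158 m/s

158 m/s


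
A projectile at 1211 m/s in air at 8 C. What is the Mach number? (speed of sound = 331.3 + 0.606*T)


a = 331.3 + 0.606*(8) = 336.148 m/s
M = v/a = 1211/336.148 = 3.603

3.603


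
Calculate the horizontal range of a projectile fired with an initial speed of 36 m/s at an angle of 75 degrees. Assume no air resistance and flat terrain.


R = v0^2 * sin(2*theta) / g = 36^2 * sin(2*75°) / 9.81 = 66.06 m

66.06 m


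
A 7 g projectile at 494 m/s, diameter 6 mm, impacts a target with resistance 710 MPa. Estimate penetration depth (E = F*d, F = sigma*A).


A = pi*(d/2)^2 = pi*(6/2)^2 = 28.2743 mm^2
E = 0.5*m*v^2 = 0.5*0.007*494^2 = 854.126 J
depth = E/(sigma*A) = 854.126 J / (710 MPa * 28.2743 mm^2) = 854.126/(710 * 28.2743) m = 0.0425472 m ≈ 42.55 mm

42.55 mm


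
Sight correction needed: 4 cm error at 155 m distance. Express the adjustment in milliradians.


1 mrad subtends 1 cm per 10 m of range, so adj = error_cm / (dist_m / 10) = 4 / (155/10) = 0.2581 mrad

0.2581 mrad


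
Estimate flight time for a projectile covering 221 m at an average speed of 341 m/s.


t = d/v = 221/341 = 0.6481 s

0.6481 s


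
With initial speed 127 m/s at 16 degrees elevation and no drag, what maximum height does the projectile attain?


H = (v0*sin(theta))^2 / (2g) = (127*sin(16°))^2 / (2*9.81) = 62.46 m

62.46 m


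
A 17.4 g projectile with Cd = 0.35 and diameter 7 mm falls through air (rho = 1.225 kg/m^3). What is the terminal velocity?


A = pi*(d/2)^2 = pi*(7/2000)^2 = 3.84845e-05 m^2
vt = sqrt(2mg/(Cd*rho*A)) = sqrt(2*0.0174*9.81/(0.35 * 1.225 * 3.84845e-05)) = 143.8 m/s

143.8 m/s


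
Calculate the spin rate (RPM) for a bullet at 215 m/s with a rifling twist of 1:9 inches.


twist_m = 9*0.0254 = 0.2286 m
spin = v/twist = 215/0.2286 = 940.5074 rev/s
RPM = spin*60 = 940.5074*60 ≈ 56430 RPM

56430 RPM


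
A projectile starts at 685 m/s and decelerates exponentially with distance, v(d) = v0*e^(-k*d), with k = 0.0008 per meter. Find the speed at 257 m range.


v = v0*exp(-k*d) = 685*exp(-0.0008*257) = 557.7 m/s

557.7 m/s


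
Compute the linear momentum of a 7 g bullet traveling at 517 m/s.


p = m*v = 0.007*517 = 3.619 kg·m/s

3.619 kg·m/s


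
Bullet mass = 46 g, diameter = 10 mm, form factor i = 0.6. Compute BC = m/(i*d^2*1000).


BC = m/(i*d^2*1000) = 46/(0.6 * 10^2 * 1000) = 0.0007667

0.0007667


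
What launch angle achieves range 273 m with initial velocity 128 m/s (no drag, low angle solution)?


sin(2*theta) = R*g/v0^2 = 273*9.81/128^2 = 0.16346, theta = arcsin(0.16346)/2 = 4.704°

4.704 degrees


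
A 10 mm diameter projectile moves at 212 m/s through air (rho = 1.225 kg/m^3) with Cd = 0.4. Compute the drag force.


A = pi*(d/2)^2 = pi*(10/2000)^2 = 7.85398e-05 m^2
Fd = 0.5*Cd*rho*A*v^2 = 0.5*0.4*1.225*7.85398e-05*212^2 = 0.8648 N

0.8648 N


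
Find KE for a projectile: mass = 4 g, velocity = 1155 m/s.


E = 0.5*m*v^2 = 0.5*0.004*1155^2 = 2668 J

2668 J


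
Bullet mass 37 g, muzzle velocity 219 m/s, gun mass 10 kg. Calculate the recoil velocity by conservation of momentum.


v_recoil = m_p * v_p / m_gun = 0.037 * 219 / 10 = 0.8103 m/s

0.8103 m/s


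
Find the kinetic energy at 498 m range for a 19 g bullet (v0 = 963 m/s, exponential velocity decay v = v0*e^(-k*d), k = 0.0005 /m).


v = v0*exp(-k*d) = 963*exp(-0.0005*498) = 750.736 m/s
E = 0.5*m*v^2 = 0.5*0.019*750.736^2 = 5354 J

5354 J


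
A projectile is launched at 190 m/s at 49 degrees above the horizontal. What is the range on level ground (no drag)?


R = v0^2 * sin(2*theta) / g = 190^2 * sin(2*49°) / 9.81 = 3644 m

3644 m


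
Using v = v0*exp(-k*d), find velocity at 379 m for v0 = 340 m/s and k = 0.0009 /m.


v = v0*exp(-k*d) = 340*exp(-0.0009*379) = 241.7 m/s

241.7 m/s


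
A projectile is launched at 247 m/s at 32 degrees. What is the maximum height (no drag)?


H = (v0*sin(theta))^2 / (2g) = (247*sin(32°))^2 / (2*9.81) = 873.2 m

873.2 m


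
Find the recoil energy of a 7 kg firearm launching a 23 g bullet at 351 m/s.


v_r = m_p*v_p/m_gun = 0.023*351/7 = 1.15329 m/s, E_r = 0.5*m_gun*v_r^2 = 0.5*7*1.15329^2 = 4.655 J

4.655 J


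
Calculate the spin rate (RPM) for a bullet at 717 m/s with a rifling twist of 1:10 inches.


twist_m = 10*0.0254 = 0.254 m
spin = v/twist = 717/0.254 = 2822.835 rev/s
RPM = spin*60 = 2822.835*60 ≈ 169370 RPM

169370 RPM


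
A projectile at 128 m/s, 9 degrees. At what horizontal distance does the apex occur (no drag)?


R = v0^2*sin(2*theta)/g = 128^2*sin(2*9°)/9.81 = 516.099 m
apex_dist = R/2 = 516.099/2 = 258 m

258 m


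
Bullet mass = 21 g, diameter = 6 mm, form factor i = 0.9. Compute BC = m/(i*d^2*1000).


BC = m/(i*d^2*1000) = 21/(0.9 * 6^2 * 1000) = 0.0006481

0.0006481


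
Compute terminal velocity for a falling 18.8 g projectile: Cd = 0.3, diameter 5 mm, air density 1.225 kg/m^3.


A = pi*(d/2)^2 = pi*(5/2000)^2 = 1.96350e-05 m^2
vt = sqrt(2mg/(Cd*rho*A)) = sqrt(2*0.0188*9.81/(0.3 * 1.225 * 1.96350e-05)) = 226.1 m/s

226.1 m/s


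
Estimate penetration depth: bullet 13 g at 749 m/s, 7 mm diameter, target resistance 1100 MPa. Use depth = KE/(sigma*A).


A = pi*(d/2)^2 = pi*(7/2)^2 = 38.4845 mm^2
E = 0.5*m*v^2 = 0.5*0.013*749^2 = 3646.51 J
depth = E/(sigma*A) = 3646.51 J / (1100 MPa * 38.4845 mm^2) = 3646.51/(1100 * 38.4845) m = 0.0861387 m ≈ 86.14 mm

86.14 mm


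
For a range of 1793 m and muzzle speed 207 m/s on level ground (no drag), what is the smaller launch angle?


sin(2*theta) = R*g/v0^2 = 1793*9.81/207^2 = 0.410496, theta = arcsin(0.410496)/2 = 12.12°

12.12 degrees


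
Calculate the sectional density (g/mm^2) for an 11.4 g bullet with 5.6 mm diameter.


SD = m/d^2 = 11.4/5.6^2 = 0.3635 g/mm^2

0.3635 g/mm^2


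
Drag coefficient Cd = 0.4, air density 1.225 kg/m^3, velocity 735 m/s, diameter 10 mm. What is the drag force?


A = pi*(d/2)^2 = pi*(10/2000)^2 = 7.85398e-05 m^2
Fd = 0.5*Cd*rho*A*v^2 = 0.5*0.4*1.225*7.85398e-05*735^2 = 10.4 N

10.4 N


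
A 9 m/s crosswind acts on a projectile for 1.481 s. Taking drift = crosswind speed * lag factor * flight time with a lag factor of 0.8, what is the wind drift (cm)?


drift = v_wind * lag * t = 9 * 0.8 * 1.481 = 10.6632 m ≈ 1066 cm

1066 cm


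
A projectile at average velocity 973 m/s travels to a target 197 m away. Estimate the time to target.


t = d/v = 197/973 = 0.2025 s

0.2025 s


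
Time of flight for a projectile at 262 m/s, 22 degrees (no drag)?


T = 2*v0*sin(theta)/g = 2*262*sin(22°)/9.81 = 20.01 s

20.01 s


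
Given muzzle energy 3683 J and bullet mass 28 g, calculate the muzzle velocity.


v = sqrt(2*E/m) = sqrt(2*3683/0.028) = 512.9 m/s

512.9 m/s


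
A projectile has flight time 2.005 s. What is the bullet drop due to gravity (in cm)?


drop = 0.5*g*t^2 = 0.5*9.81*2.005^2 = 19.7182 m ≈ 1972 cm

1972 cm


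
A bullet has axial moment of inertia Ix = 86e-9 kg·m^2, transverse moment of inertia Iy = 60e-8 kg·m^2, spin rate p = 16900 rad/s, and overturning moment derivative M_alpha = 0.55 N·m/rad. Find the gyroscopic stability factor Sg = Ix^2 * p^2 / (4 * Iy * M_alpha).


Sg = Ix^2 * p^2 / (4 * Iy * M_alpha) = (86e-9)^2 * 16900^2 / (4 * 60e-8 * 0.55) = 1.6

1.6


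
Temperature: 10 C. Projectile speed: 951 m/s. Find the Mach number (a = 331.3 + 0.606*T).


a = 331.3 + 0.606*(10) = 337.36 m/s
M = v/a = 951/337.36 = 2.819

2.819


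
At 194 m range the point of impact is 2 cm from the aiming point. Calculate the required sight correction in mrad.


1 mrad subtends 1 cm per 10 m of range, so adj = error_cm / (dist_m / 10) = 2 / (194/10) = 0.1031 mrad

0.1031 mrad


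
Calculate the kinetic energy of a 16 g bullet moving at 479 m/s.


E = 0.5*m*v^2 = 0.5*0.016*479^2 = 1836 J

1836 J


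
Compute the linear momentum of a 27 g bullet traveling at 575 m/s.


p = m*v = 0.027*575 = 15.53 kg·m/s

15.53 kg·m/s


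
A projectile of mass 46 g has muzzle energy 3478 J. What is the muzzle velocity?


v = sqrt(2*E/m) = sqrt(2*3478/0.046) = 388.9 m/s

388.9 m/s


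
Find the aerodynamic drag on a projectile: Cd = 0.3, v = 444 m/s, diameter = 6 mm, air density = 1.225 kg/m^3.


A = pi*(d/2)^2 = pi*(6/2000)^2 = 2.82743e-05 m^2
Fd = 0.5*Cd*rho*A*v^2 = 0.5*0.3*1.225*2.82743e-05*444^2 = 1.024 N

1.024 N


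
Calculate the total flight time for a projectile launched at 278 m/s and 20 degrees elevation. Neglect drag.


T = 2*v0*sin(theta)/g = 2*278*sin(20°)/9.81 = 19.38 s

19.38 s


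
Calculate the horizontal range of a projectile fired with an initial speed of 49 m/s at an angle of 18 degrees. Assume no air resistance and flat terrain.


R = v0^2 * sin(2*theta) / g = 49^2 * sin(2*18°) / 9.81 = 143.9 m

143.9 m


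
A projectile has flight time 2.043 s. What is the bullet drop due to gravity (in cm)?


drop = 0.5*g*t^2 = 0.5*9.81*2.043^2 = 20.4727 m ≈ 2047 cm

2047 cm


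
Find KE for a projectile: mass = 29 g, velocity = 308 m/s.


E = 0.5*m*v^2 = 0.5*0.029*308^2 = 1376 J

1376 J


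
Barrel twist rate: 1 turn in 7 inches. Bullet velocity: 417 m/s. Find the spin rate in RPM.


twist_m = 7*0.0254 = 0.1778 m
spin = v/twist = 417/0.1778 = 2345.332 rev/s
RPM = spin*60 = 2345.332*60 ≈ 140720 RPM

140720 RPM


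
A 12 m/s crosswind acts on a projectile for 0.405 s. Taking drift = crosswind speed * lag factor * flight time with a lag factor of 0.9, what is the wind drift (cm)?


drift = v_wind * lag * t = 12 * 0.9 * 0.405 = 4.374 m ≈ 437.4 cm

437.4 cm


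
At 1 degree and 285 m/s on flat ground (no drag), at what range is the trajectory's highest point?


R = v0^2*sin(2*theta)/g = 285^2*sin(2*1°)/9.81 = 288.961 m
apex_dist = R/2 = 288.961/2 = 144.5 m

144.5 m


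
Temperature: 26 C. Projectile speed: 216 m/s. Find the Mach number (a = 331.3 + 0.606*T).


a = 331.3 + 0.606*(26) = 347.056 m/s
M = v/a = 216/347.056 = 0.6224

0.6224


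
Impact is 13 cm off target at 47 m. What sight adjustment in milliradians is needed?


1 mrad subtends 1 cm per 10 m of range, so adj = error_cm / (dist_m / 10) = 13 / (47/10) = 2.766 mrad

2.766 mrad


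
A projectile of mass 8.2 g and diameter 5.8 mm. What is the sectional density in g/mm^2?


SD = m/d^2 = 8.2/5.8^2 = 0.2438 g/mm^2

0.2438 g/mm^2


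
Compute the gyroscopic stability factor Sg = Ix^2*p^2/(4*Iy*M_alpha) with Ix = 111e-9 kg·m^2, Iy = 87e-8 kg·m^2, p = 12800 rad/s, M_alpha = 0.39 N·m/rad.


Sg = Ix^2 * p^2 / (4 * Iy * M_alpha) = (111e-9)^2 * 12800^2 / (4 * 87e-8 * 0.39) = 1.487

1.487


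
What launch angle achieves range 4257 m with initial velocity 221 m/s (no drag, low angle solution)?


sin(2*theta) = R*g/v0^2 = 4257*9.81/221^2 = 0.855043, theta = arcsin(0.855043)/2 = 29.38°

29.38 degrees


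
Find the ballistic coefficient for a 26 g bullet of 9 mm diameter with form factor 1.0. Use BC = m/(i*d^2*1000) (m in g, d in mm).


BC = m/(i*d^2*1000) = 26/(1.0 * 9^2 * 1000) = 0.000321

0.000321


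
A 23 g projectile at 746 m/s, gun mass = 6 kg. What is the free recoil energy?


v_r = m_p*v_p/m_gun = 0.023*746/6 = 2.85967 m/s, E_r = 0.5*m_gun*v_r^2 = 0.5*6*2.85967^2 = 24.53 J

24.53 J


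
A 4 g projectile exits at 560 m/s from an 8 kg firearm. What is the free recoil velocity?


v_recoil = m_p * v_p / m_gun = 0.004 * 560 / 8 = 0.28 m/s

0.28 m/s


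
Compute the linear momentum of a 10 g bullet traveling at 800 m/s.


p = m*v = 0.01*800 = 8 kg·m/s

8 kg·m/s


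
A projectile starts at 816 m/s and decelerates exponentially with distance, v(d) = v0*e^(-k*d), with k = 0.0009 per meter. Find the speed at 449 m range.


v = v0*exp(-k*d) = 816*exp(-0.0009*449) = 544.7 m/s

544.7 m/s


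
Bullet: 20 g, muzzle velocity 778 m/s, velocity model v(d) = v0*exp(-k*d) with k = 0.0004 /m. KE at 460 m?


v = v0*exp(-k*d) = 778*exp(-0.0004*460) = 647.246 m/s
E = 0.5*m*v^2 = 0.5*0.02*647.246^2 = 4189 J

4189 J


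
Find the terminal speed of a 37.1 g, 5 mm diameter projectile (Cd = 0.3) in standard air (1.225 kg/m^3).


A = pi*(d/2)^2 = pi*(5/2000)^2 = 1.96350e-05 m^2
vt = sqrt(2mg/(Cd*rho*A)) = sqrt(2*0.0371*9.81/(0.3 * 1.225 * 1.96350e-05)) = 317.6 m/s

317.6 m/s


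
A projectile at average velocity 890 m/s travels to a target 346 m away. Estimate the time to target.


t = d/v = 346/890 = 0.3888 s

0.3888 s


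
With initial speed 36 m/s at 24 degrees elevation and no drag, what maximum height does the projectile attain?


H = (v0*sin(theta))^2 / (2g) = (36*sin(24°))^2 / (2*9.81) = 10.93 m

10.93 m


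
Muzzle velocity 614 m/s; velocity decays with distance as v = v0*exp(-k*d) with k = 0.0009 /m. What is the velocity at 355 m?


v = v0*exp(-k*d) = 614*exp(-0.0009*355) = 446.1 m/s

446.1 m/s


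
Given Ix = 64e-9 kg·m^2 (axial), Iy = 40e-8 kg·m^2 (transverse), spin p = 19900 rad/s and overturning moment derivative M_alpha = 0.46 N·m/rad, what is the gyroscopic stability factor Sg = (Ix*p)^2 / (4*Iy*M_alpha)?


Sg = Ix^2 * p^2 / (4 * Iy * M_alpha) = (64e-9)^2 * 19900^2 / (4 * 40e-8 * 0.46) = 2.204

2.204


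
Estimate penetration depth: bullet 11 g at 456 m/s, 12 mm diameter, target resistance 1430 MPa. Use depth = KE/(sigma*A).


A = pi*(d/2)^2 = pi*(12/2)^2 = 113.097 mm^2
E = 0.5*m*v^2 = 0.5*0.011*456^2 = 1143.65 J
depth = E/(sigma*A) = 1143.65 J / (1430 MPa * 113.097 mm^2) = 1143.65/(1430 * 113.097) m = 0.00707138 m ≈ 7.071 mm

7.071 mm


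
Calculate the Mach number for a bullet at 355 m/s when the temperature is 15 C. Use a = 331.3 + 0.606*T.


a = 331.3 + 0.606*(15) = 340.39 m/s
M = v/a = 355/340.39 = 1.043

1.043


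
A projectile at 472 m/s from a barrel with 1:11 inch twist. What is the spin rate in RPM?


twist_m = 11*0.0254 = 0.2794 m
spin = v/twist = 472/0.2794 = 1689.334 rev/s
RPM = spin*60 = 1689.334*60 ≈ 101360 RPM

101360 RPM


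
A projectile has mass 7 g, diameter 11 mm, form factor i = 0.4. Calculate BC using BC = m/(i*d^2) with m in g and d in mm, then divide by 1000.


BC = m/(i*d^2*1000) = 7/(0.4 * 11^2 * 1000) = 0.0001446

0.0001446


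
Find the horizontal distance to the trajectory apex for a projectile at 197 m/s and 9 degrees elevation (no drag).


R = v0^2*sin(2*theta)/g = 197^2*sin(2*9°)/9.81 = 1222.49 m
apex_dist = R/2 = 1222.49/2 = 611.2 m

611.2 m


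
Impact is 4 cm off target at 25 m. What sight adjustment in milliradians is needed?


1 mrad subtends 1 cm per 10 m of range, so adj = error_cm / (dist_m / 10) = 4 / (25/10) = 1.6 mrad

1.6 mrad


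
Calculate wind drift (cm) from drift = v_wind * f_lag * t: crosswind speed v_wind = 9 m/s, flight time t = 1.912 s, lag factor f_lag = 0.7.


drift = v_wind * lag * t = 9 * 0.7 * 1.912 = 12.0456 m ≈ 1205 cm

1205 cm


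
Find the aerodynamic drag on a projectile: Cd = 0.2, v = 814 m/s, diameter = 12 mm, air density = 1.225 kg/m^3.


A = pi*(d/2)^2 = pi*(12/2000)^2 = 1.13097e-04 m^2
Fd = 0.5*Cd*rho*A*v^2 = 0.5*0.2*1.225*1.13097e-04*814^2 = 9.18 N

9.18 N


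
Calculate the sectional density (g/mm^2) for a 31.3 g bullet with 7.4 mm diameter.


SD = m/d^2 = 31.3/7.4^2 = 0.5716 g/mm^2

0.5716 g/mm^2


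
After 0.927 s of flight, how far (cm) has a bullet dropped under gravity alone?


drop = 0.5*g*t^2 = 0.5*9.81*0.927^2 = 4.21501 m ≈ 421.5 cm

421.5 cm


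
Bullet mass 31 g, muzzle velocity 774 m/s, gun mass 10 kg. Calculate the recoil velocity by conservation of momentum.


v_recoil = m_p * v_p / m_gun = 0.031 * 774 / 10 = 2.399 m/s

2.399 m/s


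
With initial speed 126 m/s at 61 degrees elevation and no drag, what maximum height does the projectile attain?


H = (v0*sin(theta))^2 / (2g) = (126*sin(61°))^2 / (2*9.81) = 619 m

619 m


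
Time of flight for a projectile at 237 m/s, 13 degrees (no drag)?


T = 2*v0*sin(theta)/g = 2*237*sin(13°)/9.81 = 10.87 s

10.87 s


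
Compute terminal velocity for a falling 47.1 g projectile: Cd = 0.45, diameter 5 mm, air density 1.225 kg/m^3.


A = pi*(d/2)^2 = pi*(5/2000)^2 = 1.96350e-05 m^2
vt = sqrt(2mg/(Cd*rho*A)) = sqrt(2*0.0471*9.81/(0.45 * 1.225 * 1.96350e-05)) = 292.2 m/s

292.2 m/s


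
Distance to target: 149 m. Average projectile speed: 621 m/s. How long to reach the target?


t = d/v = 149/621 = 0.2399 s

0.2399 s


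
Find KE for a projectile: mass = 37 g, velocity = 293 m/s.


E = 0.5*m*v^2 = 0.5*0.037*293^2 = 1588 J

1588 J


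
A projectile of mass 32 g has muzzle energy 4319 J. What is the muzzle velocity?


v = sqrt(2*E/m) = sqrt(2*4319/0.032) = 519.6 m/s

519.6 m/s


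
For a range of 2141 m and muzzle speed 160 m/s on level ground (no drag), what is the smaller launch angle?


sin(2*theta) = R*g/v0^2 = 2141*9.81/160^2 = 0.820438, theta = arcsin(0.820438)/2 = 27.56°

27.56 degrees


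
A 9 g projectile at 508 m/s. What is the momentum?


p = m*v = 0.009*508 = 4.572 kg·m/s

4.572 kg·m/s


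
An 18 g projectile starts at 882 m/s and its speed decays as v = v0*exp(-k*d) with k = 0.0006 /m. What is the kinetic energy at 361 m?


v = v0*exp(-k*d) = 882*exp(-0.0006*361) = 710.232 m/s
E = 0.5*m*v^2 = 0.5*0.018*710.232^2 = 4540 J

4540 J


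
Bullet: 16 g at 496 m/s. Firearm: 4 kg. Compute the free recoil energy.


v_r = m_p*v_p/m_gun = 0.016*496/4 = 1.984 m/s, E_r = 0.5*m_gun*v_r^2 = 0.5*4*1.984^2 = 7.873 J

7.873 J


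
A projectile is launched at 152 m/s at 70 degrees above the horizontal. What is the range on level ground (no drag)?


R = v0^2 * sin(2*theta) / g = 152^2 * sin(2*70°) / 9.81 = 1514 m

1514 m


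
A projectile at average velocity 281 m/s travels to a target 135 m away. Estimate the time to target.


t = d/v = 135/281 = 0.4804 s

0.4804 s


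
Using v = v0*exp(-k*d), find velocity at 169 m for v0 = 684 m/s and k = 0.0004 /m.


v = v0*exp(-k*d) = 684*exp(-0.0004*169) = 639.3 m/s

639.3 m/s


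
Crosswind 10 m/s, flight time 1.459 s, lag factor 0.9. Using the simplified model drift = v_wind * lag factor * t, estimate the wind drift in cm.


drift = v_wind * lag * t = 10 * 0.9 * 1.459 = 13.131 m ≈ 1313 cm

1313 cm


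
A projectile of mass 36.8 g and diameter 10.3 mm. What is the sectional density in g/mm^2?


SD = m/d^2 = 36.8/10.3^2 = 0.3469 g/mm^2

0.3469 g/mm^2


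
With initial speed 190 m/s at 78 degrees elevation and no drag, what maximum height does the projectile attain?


H = (v0*sin(theta))^2 / (2g) = (190*sin(78°))^2 / (2*9.81) = 1760 m

1760 m


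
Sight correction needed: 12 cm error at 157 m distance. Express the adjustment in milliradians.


1 mrad subtends 1 cm per 10 m of range, so adj = error_cm / (dist_m / 10) = 12 / (157/10) = 0.7643 mrad

0.7643 mrad


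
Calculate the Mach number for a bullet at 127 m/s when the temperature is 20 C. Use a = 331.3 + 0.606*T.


a = 331.3 + 0.606*(20) = 343.42 m/s
M = v/a = 127/343.42 = 0.3698

0.3698


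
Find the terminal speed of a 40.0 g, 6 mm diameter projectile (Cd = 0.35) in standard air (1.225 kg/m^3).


A = pi*(d/2)^2 = pi*(6/2000)^2 = 2.82743e-05 m^2
vt = sqrt(2mg/(Cd*rho*A)) = sqrt(2*0.04*9.81/(0.35 * 1.225 * 2.82743e-05)) = 254.4 m/s

254.4 m/s


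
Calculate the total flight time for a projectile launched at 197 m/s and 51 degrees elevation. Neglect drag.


T = 2*v0*sin(theta)/g = 2*197*sin(51°)/9.81 = 31.21 s

31.21 s


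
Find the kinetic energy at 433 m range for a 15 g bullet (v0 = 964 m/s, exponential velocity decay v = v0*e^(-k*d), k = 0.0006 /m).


v = v0*exp(-k*d) = 964*exp(-0.0006*433) = 743.442 m/s
E = 0.5*m*v^2 = 0.5*0.015*743.442^2 = 4145 J

4145 J


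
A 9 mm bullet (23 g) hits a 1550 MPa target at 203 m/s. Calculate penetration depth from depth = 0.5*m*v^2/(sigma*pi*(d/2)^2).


A = pi*(d/2)^2 = pi*(9/2)^2 = 63.6173 mm^2
E = 0.5*m*v^2 = 0.5*0.023*203^2 = 473.904 J
depth = E/(sigma*A) = 473.904 J / (1550 MPa * 63.6173 mm^2) = 473.904/(1550 * 63.6173) m = 0.004806 m ≈ 4.806 mm

4.806 mm


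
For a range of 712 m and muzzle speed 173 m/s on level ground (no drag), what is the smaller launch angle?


sin(2*theta) = R*g/v0^2 = 712*9.81/173^2 = 0.233376, theta = arcsin(0.233376)/2 = 6.748°

6.748 degrees


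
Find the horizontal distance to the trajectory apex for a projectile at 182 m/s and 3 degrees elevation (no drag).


R = v0^2*sin(2*theta)/g = 182^2*sin(2*3°)/9.81 = 352.946 m
apex_dist = R/2 = 352.946/2 = 176.5 m

176.5 m


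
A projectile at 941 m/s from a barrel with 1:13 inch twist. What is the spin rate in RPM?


twist_m = 13*0.0254 = 0.3302 m
spin = v/twist = 941/0.3302 = 2849.788 rev/s
RPM = spin*60 = 2849.788*60 ≈ 170987 RPM

170987 RPM


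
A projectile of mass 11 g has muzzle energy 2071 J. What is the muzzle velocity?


v = sqrt(2*E/m) = sqrt(2*2071/0.011) = 613.6 m/s

613.6 m/s


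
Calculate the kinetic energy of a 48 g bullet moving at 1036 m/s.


E = 0.5*m*v^2 = 0.5*0.048*1036^2 = 25759 J

25759 J


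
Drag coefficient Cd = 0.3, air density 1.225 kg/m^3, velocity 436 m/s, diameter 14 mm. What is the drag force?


A = pi*(d/2)^2 = pi*(14/2000)^2 = 1.53938e-04 m^2
Fd = 0.5*Cd*rho*A*v^2 = 0.5*0.3*1.225*1.53938e-04*436^2 = 5.377 N

5.377 N


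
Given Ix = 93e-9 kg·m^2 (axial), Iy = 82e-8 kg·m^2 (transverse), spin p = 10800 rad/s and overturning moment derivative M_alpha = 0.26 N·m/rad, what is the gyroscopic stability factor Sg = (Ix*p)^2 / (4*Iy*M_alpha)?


Sg = Ix^2 * p^2 / (4 * Iy * M_alpha) = (93e-9)^2 * 10800^2 / (4 * 82e-8 * 0.26) = 1.183

1.183


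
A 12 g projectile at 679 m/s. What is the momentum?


p = m*v = 0.012*679 = 8.148 kg·m/s

8.148 kg·m/s


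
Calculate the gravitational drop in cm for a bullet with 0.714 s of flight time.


drop = 0.5*g*t^2 = 0.5*9.81*0.714^2 = 2.50055 m ≈ 250.1 cm

250.1 cm


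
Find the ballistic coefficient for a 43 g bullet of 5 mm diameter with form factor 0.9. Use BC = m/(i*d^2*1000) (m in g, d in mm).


BC = m/(i*d^2*1000) = 43/(0.9 * 5^2 * 1000) = 0.001911

0.001911


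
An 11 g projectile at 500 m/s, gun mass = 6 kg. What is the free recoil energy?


v_r = m_p*v_p/m_gun = 0.011*500/6 = 0.916667 m/s, E_r = 0.5*m_gun*v_r^2 = 0.5*6*0.916667^2 = 2.521 J

2.521 J


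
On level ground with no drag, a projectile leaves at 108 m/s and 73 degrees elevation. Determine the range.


R = v0^2 * sin(2*theta) / g = 108^2 * sin(2*73°) / 9.81 = 664.9 m

664.9 m


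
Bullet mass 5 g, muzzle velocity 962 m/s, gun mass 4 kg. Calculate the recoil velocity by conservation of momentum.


v_recoil = m_p * v_p / m_gun = 0.005 * 962 / 4 = 1.203 m/s

1.203 m/s


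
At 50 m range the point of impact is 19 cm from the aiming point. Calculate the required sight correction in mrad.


1 mrad subtends 1 cm per 10 m of range, so adj = error_cm / (dist_m / 10) = 19 / (50/10) = 3.8 mrad

3.8 mrad


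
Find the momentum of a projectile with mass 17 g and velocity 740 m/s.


p = m*v = 0.017*740 = 12.58 kg·m/s

12.58 kg·m/s


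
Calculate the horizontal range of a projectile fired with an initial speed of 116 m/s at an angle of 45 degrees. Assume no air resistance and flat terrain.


R = v0^2 * sin(2*theta) / g = 116^2 * sin(2*45°) / 9.81 = 1372 m

1372 m


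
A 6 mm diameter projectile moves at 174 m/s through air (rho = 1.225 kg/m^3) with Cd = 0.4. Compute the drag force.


A = pi*(d/2)^2 = pi*(6/2000)^2 = 2.82743e-05 m^2
Fd = 0.5*Cd*rho*A*v^2 = 0.5*0.4*1.225*2.82743e-05*174^2 = 0.2097 N

0.2097 N


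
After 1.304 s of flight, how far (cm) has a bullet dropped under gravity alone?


drop = 0.5*g*t^2 = 0.5*9.81*1.304^2 = 8.34054 m ≈ 834.1 cm

834.1 cm


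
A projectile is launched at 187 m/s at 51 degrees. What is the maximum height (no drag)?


H = (v0*sin(theta))^2 / (2g) = (187*sin(51°))^2 / (2*9.81) = 1076 m

1076 m


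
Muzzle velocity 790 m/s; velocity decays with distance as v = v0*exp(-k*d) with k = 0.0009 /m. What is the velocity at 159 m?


v = v0*exp(-k*d) = 790*exp(-0.0009*159) = 684.7 m/s

684.7 m/s


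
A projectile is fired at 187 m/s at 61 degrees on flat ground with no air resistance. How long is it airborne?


T = 2*v0*sin(theta)/g = 2*187*sin(61°)/9.81 = 33.34 s

33.34 s


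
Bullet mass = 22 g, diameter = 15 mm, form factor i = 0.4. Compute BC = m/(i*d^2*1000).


BC = m/(i*d^2*1000) = 22/(0.4 * 15^2 * 1000) = 0.0002444

0.0002444


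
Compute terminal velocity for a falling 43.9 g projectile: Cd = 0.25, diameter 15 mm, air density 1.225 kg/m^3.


A = pi*(d/2)^2 = pi*(15/2000)^2 = 1.76715e-04 m^2
vt = sqrt(2mg/(Cd*rho*A)) = sqrt(2*0.0439*9.81/(0.25 * 1.225 * 1.76715e-04)) = 126.2 m/s

126.2 m/s


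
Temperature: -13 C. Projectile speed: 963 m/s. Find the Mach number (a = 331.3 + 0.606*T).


a = 331.3 + 0.606*(-13) = 323.422 m/s
M = v/a = 963/323.422 = 2.978

2.978


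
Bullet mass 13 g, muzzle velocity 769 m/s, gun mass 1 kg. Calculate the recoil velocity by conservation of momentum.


v_recoil = m_p * v_p / m_gun = 0.013 * 769 / 1 = 9.997 m/s

9.997 m/s


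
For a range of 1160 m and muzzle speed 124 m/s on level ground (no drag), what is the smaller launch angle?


sin(2*theta) = R*g/v0^2 = 1160*9.81/124^2 = 0.740088, theta = arcsin(0.740088)/2 = 23.87°

23.87 degrees


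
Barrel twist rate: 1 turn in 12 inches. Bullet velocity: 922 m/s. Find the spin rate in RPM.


twist_m = 12*0.0254 = 0.3048 m
spin = v/twist = 922/0.3048 = 3024.934 rev/s
RPM = spin*60 = 3024.934*60 ≈ 181496 RPM

181496 RPM


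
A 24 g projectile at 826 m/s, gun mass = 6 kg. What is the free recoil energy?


v_r = m_p*v_p/m_gun = 0.024*826/6 = 3.304 m/s, E_r = 0.5*m_gun*v_r^2 = 0.5*6*3.304^2 = 32.75 J

32.75 J


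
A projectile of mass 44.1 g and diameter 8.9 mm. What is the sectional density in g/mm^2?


SD = m/d^2 = 44.1/8.9^2 = 0.5567 g/mm^2

0.5567 g/mm^2


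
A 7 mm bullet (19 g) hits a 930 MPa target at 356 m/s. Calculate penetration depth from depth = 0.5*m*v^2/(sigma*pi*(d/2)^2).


A = pi*(d/2)^2 = pi*(7/2)^2 = 38.4845 mm^2
E = 0.5*m*v^2 = 0.5*0.019*356^2 = 1203.99 J
depth = E/(sigma*A) = 1203.99 J / (930 MPa * 38.4845 mm^2) = 1203.99/(930 * 38.4845) m = 0.0336399 m ≈ 33.64 mm

33.64 mm


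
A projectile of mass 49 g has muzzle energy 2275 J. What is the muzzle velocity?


v = sqrt(2*E/m) = sqrt(2*2275/0.049) = 304.7 m/s

304.7 m/s


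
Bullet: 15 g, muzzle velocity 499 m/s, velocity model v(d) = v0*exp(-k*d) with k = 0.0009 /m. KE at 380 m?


v = v0*exp(-k*d) = 499*exp(-0.0009*380) = 354.464 m/s
E = 0.5*m*v^2 = 0.5*0.015*354.464^2 = 942.3 J

942.3 J


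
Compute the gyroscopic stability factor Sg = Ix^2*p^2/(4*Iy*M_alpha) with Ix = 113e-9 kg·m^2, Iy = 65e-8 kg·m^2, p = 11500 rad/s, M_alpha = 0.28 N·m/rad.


Sg = Ix^2 * p^2 / (4 * Iy * M_alpha) = (113e-9)^2 * 11500^2 / (4 * 65e-8 * 0.28) = 2.32

2.32


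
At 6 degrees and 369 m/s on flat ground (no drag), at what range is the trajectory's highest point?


R = v0^2*sin(2*theta)/g = 369^2*sin(2*6°)/9.81 = 2885.78 m
apex_dist = R/2 = 2885.78/2 = 1443 m

1443 m


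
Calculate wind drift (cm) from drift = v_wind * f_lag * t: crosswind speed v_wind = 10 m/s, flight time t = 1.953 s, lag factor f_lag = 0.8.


drift = v_wind * lag * t = 10 * 0.8 * 1.953 = 15.624 m ≈ 1562 cm

1562 cm


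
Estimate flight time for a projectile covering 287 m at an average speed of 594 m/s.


t = d/v = 287/594 = 0.4832 s

0.4832 s


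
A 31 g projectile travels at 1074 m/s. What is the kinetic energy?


E = 0.5*m*v^2 = 0.5*0.031*1074^2 = 17879 J

17879 J


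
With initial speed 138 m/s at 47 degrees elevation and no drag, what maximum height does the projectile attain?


H = (v0*sin(theta))^2 / (2g) = (138*sin(47°))^2 / (2*9.81) = 519.2 m

519.2 m


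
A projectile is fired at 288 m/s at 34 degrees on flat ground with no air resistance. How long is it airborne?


T = 2*v0*sin(theta)/g = 2*288*sin(34°)/9.81 = 32.83 s

32.83 s


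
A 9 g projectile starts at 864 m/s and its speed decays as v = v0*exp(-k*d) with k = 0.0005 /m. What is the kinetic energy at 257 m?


v = v0*exp(-k*d) = 864*exp(-0.0005*257) = 759.813 m/s
E = 0.5*m*v^2 = 0.5*0.009*759.813^2 = 2598 J

2598 J


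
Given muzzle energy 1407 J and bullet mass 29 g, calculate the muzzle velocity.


v = sqrt(2*E/m) = sqrt(2*1407/0.029) = 311.5 m/s

311.5 m/s


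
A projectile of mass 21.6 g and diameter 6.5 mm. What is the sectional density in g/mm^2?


SD = m/d^2 = 21.6/6.5^2 = 0.5112 g/mm^2

0.5112 g/mm^2


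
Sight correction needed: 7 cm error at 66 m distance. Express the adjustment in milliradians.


1 mrad subtends 1 cm per 10 m of range, so adj = error_cm / (dist_m / 10) = 7 / (66/10) = 1.061 mrad

1.061 mrad


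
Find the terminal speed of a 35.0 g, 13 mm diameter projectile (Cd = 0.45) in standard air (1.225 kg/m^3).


A = pi*(d/2)^2 = pi*(13/2000)^2 = 1.32732e-04 m^2
vt = sqrt(2mg/(Cd*rho*A)) = sqrt(2*0.035*9.81/(0.45 * 1.225 * 1.32732e-04)) = 96.88 m/s

96.88 m/s


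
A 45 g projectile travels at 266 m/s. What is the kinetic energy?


E = 0.5*m*v^2 = 0.5*0.045*266^2 = 1592 J

1592 J


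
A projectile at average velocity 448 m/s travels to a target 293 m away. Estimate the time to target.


t = d/v = 293/448 = 0.654 s

0.654 s


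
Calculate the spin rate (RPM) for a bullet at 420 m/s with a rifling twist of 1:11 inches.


twist_m = 11*0.0254 = 0.2794 m
spin = v/twist = 420/0.2794 = 1503.221 rev/s
RPM = spin*60 = 1503.221*60 ≈ 90193 RPM

90193 RPM


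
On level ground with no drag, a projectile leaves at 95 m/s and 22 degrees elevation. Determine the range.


R = v0^2 * sin(2*theta) / g = 95^2 * sin(2*22°) / 9.81 = 639.1 m

639.1 m


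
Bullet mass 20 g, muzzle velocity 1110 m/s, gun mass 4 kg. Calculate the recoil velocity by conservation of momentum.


v_recoil = m_p * v_p / m_gun = 0.02 * 1110 / 4 = 5.55 m/s

5.55 m/s


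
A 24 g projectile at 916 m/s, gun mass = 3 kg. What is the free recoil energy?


v_r = m_p*v_p/m_gun = 0.024*916/3 = 7.328 m/s, E_r = 0.5*m_gun*v_r^2 = 0.5*3*7.328^2 = 80.55 J

80.55 J


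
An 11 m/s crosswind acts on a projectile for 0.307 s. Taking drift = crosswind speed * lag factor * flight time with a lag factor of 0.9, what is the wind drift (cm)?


drift = v_wind * lag * t = 11 * 0.9 * 0.307 = 3.0393 m ≈ 303.9 cm

303.9 cm


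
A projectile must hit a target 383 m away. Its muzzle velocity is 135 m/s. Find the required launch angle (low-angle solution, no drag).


sin(2*theta) = R*g/v0^2 = 383*9.81/135^2 = 0.206158, theta = arcsin(0.206158)/2 = 5.949°

5.949 degrees


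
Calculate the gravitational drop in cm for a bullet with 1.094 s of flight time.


drop = 0.5*g*t^2 = 0.5*9.81*1.094^2 = 5.87048 m ≈ 587 cm

587 cm


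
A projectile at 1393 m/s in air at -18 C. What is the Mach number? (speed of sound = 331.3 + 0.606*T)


a = 331.3 + 0.606*(-18) = 320.392 m/s
M = v/a = 1393/320.392 = 4.348

4.348


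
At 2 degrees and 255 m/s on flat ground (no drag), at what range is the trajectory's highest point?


R = v0^2*sin(2*theta)/g = 255^2*sin(2*2°)/9.81 = 462.377 m
apex_dist = R/2 = 462.377/2 = 231.2 m

231.2 m


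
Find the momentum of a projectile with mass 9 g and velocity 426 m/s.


p = m*v = 0.009*426 = 3.834 kg·m/s

3.834 kg·m/s


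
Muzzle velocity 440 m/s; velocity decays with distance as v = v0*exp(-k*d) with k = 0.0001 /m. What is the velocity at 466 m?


v = v0*exp(-k*d) = 440*exp(-0.0001*466) = 420 m/s

420 m/s


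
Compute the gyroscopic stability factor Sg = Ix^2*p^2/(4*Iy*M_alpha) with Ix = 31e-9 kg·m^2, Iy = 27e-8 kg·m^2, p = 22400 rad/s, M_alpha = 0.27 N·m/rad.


Sg = Ix^2 * p^2 / (4 * Iy * M_alpha) = (31e-9)^2 * 22400^2 / (4 * 27e-8 * 0.27) = 1.654

1.654


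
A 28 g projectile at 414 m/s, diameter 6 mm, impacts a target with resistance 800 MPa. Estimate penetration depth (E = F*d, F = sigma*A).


A = pi*(d/2)^2 = pi*(6/2)^2 = 28.2743 mm^2
E = 0.5*m*v^2 = 0.5*0.028*414^2 = 2399.54 J
depth = E/(sigma*A) = 2399.54 J / (800 MPa * 28.2743 mm^2) = 2399.54/(800 * 28.2743) m = 0.106083 m ≈ 106.1 mm

106.1 mm


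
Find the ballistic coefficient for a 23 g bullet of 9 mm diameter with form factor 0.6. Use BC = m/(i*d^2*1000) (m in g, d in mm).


BC = m/(i*d^2*1000) = 23/(0.6 * 9^2 * 1000) = 0.0004733

0.0004733


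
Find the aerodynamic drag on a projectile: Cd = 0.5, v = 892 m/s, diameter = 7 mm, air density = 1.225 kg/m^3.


A = pi*(d/2)^2 = pi*(7/2000)^2 = 3.84845e-05 m^2
Fd = 0.5*Cd*rho*A*v^2 = 0.5*0.5*1.225*3.84845e-05*892^2 = 9.378 N

9.378 N


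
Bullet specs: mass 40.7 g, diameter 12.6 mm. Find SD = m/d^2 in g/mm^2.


SD = m/d^2 = 40.7/12.6^2 = 0.2564 g/mm^2

0.2564 g/mm^2


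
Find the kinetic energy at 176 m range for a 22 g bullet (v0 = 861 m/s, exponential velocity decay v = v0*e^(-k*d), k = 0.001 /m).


v = v0*exp(-k*d) = 861*exp(-0.001*176) = 722.05 m/s
E = 0.5*m*v^2 = 0.5*0.022*722.05^2 = 5735 J

5735 J


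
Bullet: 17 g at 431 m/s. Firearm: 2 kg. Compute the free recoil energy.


v_r = m_p*v_p/m_gun = 0.017*431/2 = 3.6635 m/s, E_r = 0.5*m_gun*v_r^2 = 0.5*2*3.6635^2 = 13.42 J

13.42 J


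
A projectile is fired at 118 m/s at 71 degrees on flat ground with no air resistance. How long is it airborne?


T = 2*v0*sin(theta)/g = 2*118*sin(71°)/9.81 = 22.75 s

22.75 s


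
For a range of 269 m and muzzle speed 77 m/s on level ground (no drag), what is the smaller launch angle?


sin(2*theta) = R*g/v0^2 = 269*9.81/77^2 = 0.445082, theta = arcsin(0.445082)/2 = 13.21°

13.21 degrees


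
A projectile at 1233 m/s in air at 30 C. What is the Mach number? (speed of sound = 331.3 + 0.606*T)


a = 331.3 + 0.606*(30) = 349.48 m/s
M = v/a = 1233/349.48 = 3.528

3.528


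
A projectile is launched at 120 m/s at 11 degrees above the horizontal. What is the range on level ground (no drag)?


R = v0^2 * sin(2*theta) / g = 120^2 * sin(2*11°) / 9.81 = 549.9 m

549.9 m


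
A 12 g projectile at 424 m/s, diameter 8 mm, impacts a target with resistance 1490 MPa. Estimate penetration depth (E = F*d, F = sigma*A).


A = pi*(d/2)^2 = pi*(8/2)^2 = 50.2655 mm^2
E = 0.5*m*v^2 = 0.5*0.012*424^2 = 1078.66 J
depth = E/(sigma*A) = 1078.66 J / (1490 MPa * 50.2655 mm^2) = 1078.66/(1490 * 50.2655) m = 0.0144021 m ≈ 14.4 mm

14.4 mm


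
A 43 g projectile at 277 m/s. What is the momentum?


p = m*v = 0.043*277 = 11.91 kg·m/s

11.91 kg·m/s


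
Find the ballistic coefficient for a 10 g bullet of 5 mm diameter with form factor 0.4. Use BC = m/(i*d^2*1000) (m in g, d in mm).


BC = m/(i*d^2*1000) = 10/(0.4 * 5^2 * 1000) = 0.001

0.001


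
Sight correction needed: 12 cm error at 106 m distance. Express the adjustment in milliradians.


1 mrad subtends 1 cm per 10 m of range, so adj = error_cm / (dist_m / 10) = 12 / (106/10) = 1.132 mrad

1.132 mrad


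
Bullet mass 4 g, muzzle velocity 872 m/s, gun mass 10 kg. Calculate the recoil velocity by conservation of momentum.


v_recoil = m_p * v_p / m_gun = 0.004 * 872 / 10 = 0.3488 m/s

0.3488 m/s


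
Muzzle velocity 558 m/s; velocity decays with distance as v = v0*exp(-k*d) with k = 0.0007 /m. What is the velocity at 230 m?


v = v0*exp(-k*d) = 558*exp(-0.0007*230) = 475 m/s

475 m/s


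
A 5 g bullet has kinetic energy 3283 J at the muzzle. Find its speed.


v = sqrt(2*E/m) = sqrt(2*3283/0.005) = 1146 m/s

1146 m/s


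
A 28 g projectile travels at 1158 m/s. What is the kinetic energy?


E = 0.5*m*v^2 = 0.5*0.028*1158^2 = 18773 J

18773 J


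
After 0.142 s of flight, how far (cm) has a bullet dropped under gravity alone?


drop = 0.5*g*t^2 = 0.5*9.81*0.142^2 = 0.0989044 m ≈ 9.89 cm

9.89 cm


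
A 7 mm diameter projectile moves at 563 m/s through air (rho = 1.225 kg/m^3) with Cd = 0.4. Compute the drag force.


A = pi*(d/2)^2 = pi*(7/2000)^2 = 3.84845e-05 m^2
Fd = 0.5*Cd*rho*A*v^2 = 0.5*0.4*1.225*3.84845e-05*563^2 = 2.989 N

2.989 N


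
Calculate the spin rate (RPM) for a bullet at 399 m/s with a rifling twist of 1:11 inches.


twist_m = 11*0.0254 = 0.2794 m
spin = v/twist = 399/0.2794 = 1428.06 rev/s
RPM = spin*60 = 1428.06*60 ≈ 85684 RPM

85684 RPM


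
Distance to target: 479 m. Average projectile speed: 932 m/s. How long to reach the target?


t = d/v = 479/932 = 0.5139 s

0.5139 s


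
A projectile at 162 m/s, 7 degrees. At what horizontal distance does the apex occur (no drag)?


R = v0^2*sin(2*theta)/g = 162^2*sin(2*7°)/9.81 = 647.197 m
apex_dist = R/2 = 647.197/2 = 323.6 m

323.6 m


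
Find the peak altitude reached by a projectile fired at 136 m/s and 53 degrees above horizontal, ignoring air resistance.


H = (v0*sin(theta))^2 / (2g) = (136*sin(53°))^2 / (2*9.81) = 601.3 m

601.3 m


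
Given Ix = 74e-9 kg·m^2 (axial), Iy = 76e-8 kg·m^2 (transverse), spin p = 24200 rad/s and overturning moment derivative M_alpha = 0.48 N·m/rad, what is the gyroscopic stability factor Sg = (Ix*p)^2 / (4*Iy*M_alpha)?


Sg = Ix^2 * p^2 / (4 * Iy * M_alpha) = (74e-9)^2 * 24200^2 / (4 * 76e-8 * 0.48) = 2.198

2.198


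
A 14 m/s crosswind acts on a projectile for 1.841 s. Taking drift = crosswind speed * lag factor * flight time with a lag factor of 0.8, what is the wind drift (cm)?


drift = v_wind * lag * t = 14 * 0.8 * 1.841 = 20.6192 m ≈ 2062 cm

2062 cm
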